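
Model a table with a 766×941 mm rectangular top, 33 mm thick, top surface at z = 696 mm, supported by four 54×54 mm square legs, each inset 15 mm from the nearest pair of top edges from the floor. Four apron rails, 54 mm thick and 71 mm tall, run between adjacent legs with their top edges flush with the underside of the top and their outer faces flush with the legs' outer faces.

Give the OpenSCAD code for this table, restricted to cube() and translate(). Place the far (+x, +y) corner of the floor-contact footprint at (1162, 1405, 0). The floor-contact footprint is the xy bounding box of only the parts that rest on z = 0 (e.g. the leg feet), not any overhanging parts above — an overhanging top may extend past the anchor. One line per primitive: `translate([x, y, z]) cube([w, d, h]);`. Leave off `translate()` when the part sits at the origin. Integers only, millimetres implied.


translate([411, 479, 663]) cube([766, 941, 33]);
translate([426, 494, 0]) cube([54, 54, 663]);
translate([1108, 494, 0]) cube([54, 54, 663]);
translate([426, 1351, 0]) cube([54, 54, 663]);
translate([1108, 1351, 0]) cube([54, 54, 663]);
translate([480, 494, 592]) cube([628, 54, 71]);
translate([480, 1351, 592]) cube([628, 54, 71]);
translate([426, 548, 592]) cube([54, 803, 71]);
translate([1108, 548, 592]) cube([54, 803, 71]);


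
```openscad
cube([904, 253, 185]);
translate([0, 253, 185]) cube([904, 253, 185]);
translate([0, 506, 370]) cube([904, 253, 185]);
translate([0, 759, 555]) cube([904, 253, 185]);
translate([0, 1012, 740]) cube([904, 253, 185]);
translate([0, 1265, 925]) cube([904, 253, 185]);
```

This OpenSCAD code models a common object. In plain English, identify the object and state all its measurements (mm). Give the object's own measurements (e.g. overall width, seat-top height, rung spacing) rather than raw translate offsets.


A straight staircase of 6 solid steps. Each step is 904 mm wide (x), 253 mm deep (y, the going) and 185 mm tall (the rise). The first step rests on the floor; each subsequent step sits one going further in +y and one rise higher in +z, directly behind and above the previous step with no overlap.


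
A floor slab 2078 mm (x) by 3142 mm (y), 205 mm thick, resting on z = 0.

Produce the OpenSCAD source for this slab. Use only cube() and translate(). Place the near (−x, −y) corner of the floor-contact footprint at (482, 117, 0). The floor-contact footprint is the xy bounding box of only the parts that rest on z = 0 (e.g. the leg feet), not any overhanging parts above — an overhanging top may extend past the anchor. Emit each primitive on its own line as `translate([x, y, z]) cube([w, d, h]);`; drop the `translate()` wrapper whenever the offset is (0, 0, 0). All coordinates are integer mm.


translate([482, 117, 0]) cube([2078, 3142, 205]);


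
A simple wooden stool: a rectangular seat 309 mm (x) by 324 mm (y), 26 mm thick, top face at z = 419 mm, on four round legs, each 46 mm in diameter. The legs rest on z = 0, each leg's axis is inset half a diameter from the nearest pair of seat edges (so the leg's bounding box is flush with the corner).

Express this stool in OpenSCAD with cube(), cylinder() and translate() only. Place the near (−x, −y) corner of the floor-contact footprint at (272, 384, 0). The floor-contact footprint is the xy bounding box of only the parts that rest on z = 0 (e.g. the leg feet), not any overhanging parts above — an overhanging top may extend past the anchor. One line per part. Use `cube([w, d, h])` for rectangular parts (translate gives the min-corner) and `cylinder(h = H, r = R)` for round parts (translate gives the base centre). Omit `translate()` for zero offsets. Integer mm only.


translate([272, 384, 393]) cube([309, 324, 26]);
translate([295, 407, 0]) cylinder(h = 393, r = 23);
translate([558, 407, 0]) cylinder(h = 393, r = 23);
translate([295, 685, 0]) cylinder(h = 393, r = 23);
translate([558, 685, 0]) cylinder(h = 393, r = 23);


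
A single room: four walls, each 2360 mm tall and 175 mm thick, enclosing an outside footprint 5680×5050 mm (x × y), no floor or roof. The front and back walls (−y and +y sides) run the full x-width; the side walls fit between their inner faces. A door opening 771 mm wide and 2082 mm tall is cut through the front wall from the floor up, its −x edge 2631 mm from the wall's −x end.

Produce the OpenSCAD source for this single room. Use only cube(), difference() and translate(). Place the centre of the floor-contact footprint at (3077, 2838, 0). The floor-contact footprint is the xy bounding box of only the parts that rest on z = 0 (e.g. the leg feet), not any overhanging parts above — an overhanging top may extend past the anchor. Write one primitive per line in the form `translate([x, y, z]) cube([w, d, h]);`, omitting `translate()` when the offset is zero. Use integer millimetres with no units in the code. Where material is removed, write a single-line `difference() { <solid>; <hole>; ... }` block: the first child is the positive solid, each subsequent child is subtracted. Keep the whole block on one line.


difference() { translate([237, 313, 0]) cube([5680, 175, 2360]); translate([2868, 313, 0]) cube([771, 175, 2082]); }
translate([237, 5188, 0]) cube([5680, 175, 2360]);
translate([237, 488, 0]) cube([175, 4700, 2360]);
translate([5742, 488, 0]) cube([175, 4700, 2360]);


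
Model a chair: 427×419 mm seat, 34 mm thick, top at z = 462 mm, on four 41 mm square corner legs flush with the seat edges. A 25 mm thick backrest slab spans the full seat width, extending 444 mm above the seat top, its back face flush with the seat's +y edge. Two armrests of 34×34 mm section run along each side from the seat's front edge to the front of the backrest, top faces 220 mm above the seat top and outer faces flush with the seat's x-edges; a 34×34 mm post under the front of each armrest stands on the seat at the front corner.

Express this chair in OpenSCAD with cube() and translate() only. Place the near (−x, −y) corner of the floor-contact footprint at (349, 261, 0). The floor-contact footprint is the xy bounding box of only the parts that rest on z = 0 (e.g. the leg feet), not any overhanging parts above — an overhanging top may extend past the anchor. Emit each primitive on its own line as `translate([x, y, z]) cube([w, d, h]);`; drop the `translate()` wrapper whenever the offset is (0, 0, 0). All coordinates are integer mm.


// leg_h = 462 - 34 = 428
// arm post h = 220 - 34 = 186
translate([349, 261, 428]) cube([427, 419, 34]);
translate([349, 261, 0]) cube([41, 41, 428]);
translate([735, 261, 0]) cube([41, 41, 428]);
translate([349, 639, 0]) cube([41, 41, 428]);
translate([735, 639, 0]) cube([41, 41, 428]);
translate([349, 655, 462]) cube([427, 25, 444]);
translate([349, 261, 648]) cube([34, 394, 34]);
translate([742, 261, 648]) cube([34, 394, 34]);
translate([349, 261, 462]) cube([34, 34, 186]);
translate([742, 261, 462]) cube([34, 34, 186]);


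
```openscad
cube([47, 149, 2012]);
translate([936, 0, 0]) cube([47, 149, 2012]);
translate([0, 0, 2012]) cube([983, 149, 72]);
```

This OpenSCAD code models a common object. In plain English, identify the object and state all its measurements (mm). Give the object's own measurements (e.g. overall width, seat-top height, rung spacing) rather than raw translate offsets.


A door frame. The clear opening is 889 mm wide and 2012 mm high. Two 47 mm wide jambs, 149 mm deep, stand either side of the opening from the floor to the top of the opening. A 72 mm thick head sits across the top of both jambs, spanning the full outside width of the frame.


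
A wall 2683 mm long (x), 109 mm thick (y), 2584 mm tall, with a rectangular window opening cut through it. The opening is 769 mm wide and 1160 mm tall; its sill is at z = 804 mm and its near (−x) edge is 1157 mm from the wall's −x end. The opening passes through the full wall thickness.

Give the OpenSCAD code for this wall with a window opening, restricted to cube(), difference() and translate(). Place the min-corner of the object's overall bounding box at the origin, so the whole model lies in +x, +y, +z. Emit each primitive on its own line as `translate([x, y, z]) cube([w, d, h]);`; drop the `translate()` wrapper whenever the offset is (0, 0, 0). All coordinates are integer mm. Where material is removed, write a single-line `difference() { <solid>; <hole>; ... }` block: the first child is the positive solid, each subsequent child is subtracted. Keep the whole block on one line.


difference() { cube([2683, 109, 2584]); translate([1157, 0, 804]) cube([769, 109, 1160]); }


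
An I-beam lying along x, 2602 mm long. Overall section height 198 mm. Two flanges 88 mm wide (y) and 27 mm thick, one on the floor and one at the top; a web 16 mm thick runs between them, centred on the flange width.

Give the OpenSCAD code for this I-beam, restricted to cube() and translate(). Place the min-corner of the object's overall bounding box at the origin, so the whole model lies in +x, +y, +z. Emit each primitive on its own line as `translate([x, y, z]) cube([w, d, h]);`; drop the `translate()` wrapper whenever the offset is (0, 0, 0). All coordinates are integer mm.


cube([2602, 88, 27]);
translate([0, 36, 27]) cube([2602, 16, 144]);
translate([0, 0, 171]) cube([2602, 88, 27]);


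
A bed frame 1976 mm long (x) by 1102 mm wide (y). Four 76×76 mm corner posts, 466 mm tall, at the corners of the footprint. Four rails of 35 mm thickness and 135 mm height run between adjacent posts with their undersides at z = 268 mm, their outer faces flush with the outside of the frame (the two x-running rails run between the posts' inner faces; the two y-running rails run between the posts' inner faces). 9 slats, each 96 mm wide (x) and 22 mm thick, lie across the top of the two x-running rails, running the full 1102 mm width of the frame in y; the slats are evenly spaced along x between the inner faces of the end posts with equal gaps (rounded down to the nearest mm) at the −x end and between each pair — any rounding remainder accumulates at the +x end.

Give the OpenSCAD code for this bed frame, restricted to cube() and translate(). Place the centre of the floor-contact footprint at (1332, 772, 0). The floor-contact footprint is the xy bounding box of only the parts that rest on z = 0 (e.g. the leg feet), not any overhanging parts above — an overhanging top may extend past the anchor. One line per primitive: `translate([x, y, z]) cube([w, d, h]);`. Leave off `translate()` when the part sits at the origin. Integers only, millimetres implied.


translate([344, 221, 0]) cube([76, 76, 466]);
translate([344, 1247, 0]) cube([76, 76, 466]);
translate([2244, 221, 0]) cube([76, 76, 466]);
translate([2244, 1247, 0]) cube([76, 76, 466]);
translate([420, 221, 268]) cube([1824, 35, 135]);
translate([420, 1288, 268]) cube([1824, 35, 135]);
translate([344, 297, 268]) cube([35, 950, 135]);
translate([2285, 297, 268]) cube([35, 950, 135]);
translate([516, 221, 403]) cube([96, 1102, 22]);
translate([708, 221, 403]) cube([96, 1102, 22]);
translate([900, 221, 403]) cube([96, 1102, 22]);
translate([1092, 221, 403]) cube([96, 1102, 22]);
translate([1284, 221, 403]) cube([96, 1102, 22]);
translate([1476, 221, 403]) cube([96, 1102, 22]);
translate([1668, 221, 403]) cube([96, 1102, 22]);
translate([1860, 221, 403]) cube([96, 1102, 22]);
translate([2052, 221, 403]) cube([96, 1102, 22]);


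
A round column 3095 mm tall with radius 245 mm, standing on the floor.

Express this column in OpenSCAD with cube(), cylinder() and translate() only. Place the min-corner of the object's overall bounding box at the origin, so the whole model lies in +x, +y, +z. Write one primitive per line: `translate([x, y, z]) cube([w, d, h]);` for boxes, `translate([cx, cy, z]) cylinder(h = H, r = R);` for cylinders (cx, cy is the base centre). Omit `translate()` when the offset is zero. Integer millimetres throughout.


translate([245, 245, 0]) cylinder(h = 3095, r = 245);


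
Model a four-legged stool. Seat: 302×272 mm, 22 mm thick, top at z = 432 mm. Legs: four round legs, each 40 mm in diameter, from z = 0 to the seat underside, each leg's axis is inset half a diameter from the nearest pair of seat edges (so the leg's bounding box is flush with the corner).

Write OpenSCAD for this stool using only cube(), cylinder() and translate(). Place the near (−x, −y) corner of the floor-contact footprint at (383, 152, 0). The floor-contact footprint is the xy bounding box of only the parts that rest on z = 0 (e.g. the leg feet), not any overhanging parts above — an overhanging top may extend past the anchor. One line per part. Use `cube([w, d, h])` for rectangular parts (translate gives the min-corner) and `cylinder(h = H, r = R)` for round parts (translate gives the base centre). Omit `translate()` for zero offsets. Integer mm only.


translate([383, 152, 410]) cube([302, 272, 22]);
translate([403, 172, 0]) cylinder(h = 410, r = 20);
translate([665, 172, 0]) cylinder(h = 410, r = 20);
translate([403, 404, 0]) cylinder(h = 410, r = 20);
translate([665, 404, 0]) cylinder(h = 410, r = 20);


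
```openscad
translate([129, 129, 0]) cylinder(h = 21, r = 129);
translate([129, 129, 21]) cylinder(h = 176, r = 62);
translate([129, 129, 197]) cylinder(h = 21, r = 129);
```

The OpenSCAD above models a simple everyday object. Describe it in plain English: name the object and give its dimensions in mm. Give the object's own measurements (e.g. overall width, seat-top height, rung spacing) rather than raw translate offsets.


A spool: two coaxial disc flanges of radius 129 mm and thickness 21 mm, joined by a core cylinder of radius 62 mm and height 176 mm. The lower flange rests on z = 0 and the three cylinders share a vertical axis.


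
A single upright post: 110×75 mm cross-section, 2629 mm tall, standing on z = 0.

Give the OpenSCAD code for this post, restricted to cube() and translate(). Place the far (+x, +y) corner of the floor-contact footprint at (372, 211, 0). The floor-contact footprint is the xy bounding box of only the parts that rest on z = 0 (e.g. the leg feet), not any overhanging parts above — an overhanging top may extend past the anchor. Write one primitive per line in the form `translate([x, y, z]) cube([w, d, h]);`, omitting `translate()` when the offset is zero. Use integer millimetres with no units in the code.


translate([262, 136, 0]) cube([110, 75, 2629]);


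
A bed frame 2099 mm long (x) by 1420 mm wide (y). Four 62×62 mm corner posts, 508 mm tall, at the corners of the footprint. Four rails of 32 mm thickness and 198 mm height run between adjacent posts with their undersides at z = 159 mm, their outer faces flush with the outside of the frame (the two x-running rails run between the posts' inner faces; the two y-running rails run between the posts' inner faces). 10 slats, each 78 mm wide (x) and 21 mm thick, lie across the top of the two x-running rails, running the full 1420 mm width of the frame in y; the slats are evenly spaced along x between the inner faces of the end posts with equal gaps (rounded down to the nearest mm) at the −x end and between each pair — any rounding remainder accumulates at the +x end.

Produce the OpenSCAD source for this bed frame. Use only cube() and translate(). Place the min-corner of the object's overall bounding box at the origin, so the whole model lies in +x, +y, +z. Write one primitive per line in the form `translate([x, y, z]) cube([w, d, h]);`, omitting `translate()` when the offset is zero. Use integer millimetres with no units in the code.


cube([62, 62, 508]);
translate([0, 1358, 0]) cube([62, 62, 508]);
translate([2037, 0, 0]) cube([62, 62, 508]);
translate([2037, 1358, 0]) cube([62, 62, 508]);
translate([62, 0, 159]) cube([1975, 32, 198]);
translate([62, 1388, 159]) cube([1975, 32, 198]);
translate([0, 62, 159]) cube([32, 1296, 198]);
translate([2067, 62, 159]) cube([32, 1296, 198]);
translate([170, 0, 357]) cube([78, 1420, 21]);
translate([356, 0, 357]) cube([78, 1420, 21]);
translate([542, 0, 357]) cube([78, 1420, 21]);
translate([728, 0, 357]) cube([78, 1420, 21]);
translate([914, 0, 357]) cube([78, 1420, 21]);
translate([1100, 0, 357]) cube([78, 1420, 21]);
translate([1286, 0, 357]) cube([78, 1420, 21]);
translate([1472, 0, 357]) cube([78, 1420, 21]);
translate([1658, 0, 357]) cube([78, 1420, 21]);
translate([1844, 0, 357]) cube([78, 1420, 21]);


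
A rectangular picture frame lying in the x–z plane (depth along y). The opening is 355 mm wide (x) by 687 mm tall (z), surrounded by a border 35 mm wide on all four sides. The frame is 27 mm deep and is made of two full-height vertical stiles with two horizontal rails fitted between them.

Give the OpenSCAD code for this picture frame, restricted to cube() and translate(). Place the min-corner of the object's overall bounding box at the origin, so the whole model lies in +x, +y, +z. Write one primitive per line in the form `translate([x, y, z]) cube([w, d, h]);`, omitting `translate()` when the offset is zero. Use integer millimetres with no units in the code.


cube([35, 27, 757]);
translate([390, 0, 0]) cube([35, 27, 757]);
translate([35, 0, 0]) cube([355, 27, 35]);
translate([35, 0, 722]) cube([355, 27, 35]);


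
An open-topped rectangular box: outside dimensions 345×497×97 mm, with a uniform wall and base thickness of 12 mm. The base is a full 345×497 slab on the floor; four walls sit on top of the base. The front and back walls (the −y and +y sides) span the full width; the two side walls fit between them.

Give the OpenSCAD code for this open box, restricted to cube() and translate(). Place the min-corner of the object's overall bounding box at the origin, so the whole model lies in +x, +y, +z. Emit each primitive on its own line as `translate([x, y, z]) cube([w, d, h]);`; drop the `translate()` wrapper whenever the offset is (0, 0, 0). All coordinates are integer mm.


cube([345, 497, 12]);
translate([0, 0, 12]) cube([345, 12, 85]);
translate([0, 485, 12]) cube([345, 12, 85]);
translate([0, 12, 12]) cube([12, 473, 85]);
translate([333, 12, 12]) cube([12, 473, 85]);


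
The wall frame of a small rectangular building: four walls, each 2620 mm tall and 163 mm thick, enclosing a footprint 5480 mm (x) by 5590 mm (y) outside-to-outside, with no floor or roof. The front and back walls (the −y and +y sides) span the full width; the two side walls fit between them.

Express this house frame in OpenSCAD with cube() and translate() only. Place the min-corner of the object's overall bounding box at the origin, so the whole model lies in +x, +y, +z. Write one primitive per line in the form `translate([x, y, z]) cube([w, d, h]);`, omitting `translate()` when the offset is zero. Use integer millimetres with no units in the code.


cube([5480, 163, 2620]);
translate([0, 5427, 0]) cube([5480, 163, 2620]);
translate([0, 163, 0]) cube([163, 5264, 2620]);
translate([5317, 163, 0]) cube([163, 5264, 2620]);


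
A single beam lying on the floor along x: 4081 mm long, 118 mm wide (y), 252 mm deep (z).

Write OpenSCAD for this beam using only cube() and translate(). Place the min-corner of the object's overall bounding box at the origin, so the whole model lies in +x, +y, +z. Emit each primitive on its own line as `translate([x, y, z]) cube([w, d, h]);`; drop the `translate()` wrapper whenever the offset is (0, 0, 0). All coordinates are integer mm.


cube([4081, 118, 252]);


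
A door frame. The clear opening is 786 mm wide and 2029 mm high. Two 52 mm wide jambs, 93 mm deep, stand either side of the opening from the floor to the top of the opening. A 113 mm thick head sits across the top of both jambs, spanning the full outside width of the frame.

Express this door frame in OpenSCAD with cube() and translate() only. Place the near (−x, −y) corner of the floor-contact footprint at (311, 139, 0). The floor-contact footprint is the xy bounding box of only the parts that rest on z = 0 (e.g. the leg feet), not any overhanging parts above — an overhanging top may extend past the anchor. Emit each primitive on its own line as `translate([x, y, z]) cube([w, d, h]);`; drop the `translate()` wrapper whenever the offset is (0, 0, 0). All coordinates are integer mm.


translate([311, 139, 0]) cube([52, 93, 2029]);
translate([1149, 139, 0]) cube([52, 93, 2029]);
translate([311, 139, 2029]) cube([890, 93, 113]);


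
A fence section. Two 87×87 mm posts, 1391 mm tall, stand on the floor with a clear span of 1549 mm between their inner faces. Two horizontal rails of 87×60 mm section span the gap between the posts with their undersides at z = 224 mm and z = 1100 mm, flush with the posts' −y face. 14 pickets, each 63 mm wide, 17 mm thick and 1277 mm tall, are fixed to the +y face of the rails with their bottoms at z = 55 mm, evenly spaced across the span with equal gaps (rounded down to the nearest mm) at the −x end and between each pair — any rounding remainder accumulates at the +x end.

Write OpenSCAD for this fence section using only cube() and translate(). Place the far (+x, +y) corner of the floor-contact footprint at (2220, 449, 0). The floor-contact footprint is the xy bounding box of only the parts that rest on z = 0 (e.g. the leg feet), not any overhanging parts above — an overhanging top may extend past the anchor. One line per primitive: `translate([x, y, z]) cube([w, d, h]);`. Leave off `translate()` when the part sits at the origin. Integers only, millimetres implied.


translate([497, 362, 0]) cube([87, 87, 1391]);
translate([2133, 362, 0]) cube([87, 87, 1391]);
translate([584, 362, 224]) cube([1549, 87, 60]);
translate([584, 362, 1100]) cube([1549, 87, 60]);
translate([628, 449, 55]) cube([63, 17, 1277]);
translate([735, 449, 55]) cube([63, 17, 1277]);
translate([842, 449, 55]) cube([63, 17, 1277]);
translate([949, 449, 55]) cube([63, 17, 1277]);
translate([1056, 449, 55]) cube([63, 17, 1277]);
translate([1163, 449, 55]) cube([63, 17, 1277]);
translate([1270, 449, 55]) cube([63, 17, 1277]);
translate([1377, 449, 55]) cube([63, 17, 1277]);
translate([1484, 449, 55]) cube([63, 17, 1277]);
translate([1591, 449, 55]) cube([63, 17, 1277]);
translate([1698, 449, 55]) cube([63, 17, 1277]);
translate([1805, 449, 55]) cube([63, 17, 1277]);
translate([1912, 449, 55]) cube([63, 17, 1277]);
translate([2019, 449, 55]) cube([63, 17, 1277]);


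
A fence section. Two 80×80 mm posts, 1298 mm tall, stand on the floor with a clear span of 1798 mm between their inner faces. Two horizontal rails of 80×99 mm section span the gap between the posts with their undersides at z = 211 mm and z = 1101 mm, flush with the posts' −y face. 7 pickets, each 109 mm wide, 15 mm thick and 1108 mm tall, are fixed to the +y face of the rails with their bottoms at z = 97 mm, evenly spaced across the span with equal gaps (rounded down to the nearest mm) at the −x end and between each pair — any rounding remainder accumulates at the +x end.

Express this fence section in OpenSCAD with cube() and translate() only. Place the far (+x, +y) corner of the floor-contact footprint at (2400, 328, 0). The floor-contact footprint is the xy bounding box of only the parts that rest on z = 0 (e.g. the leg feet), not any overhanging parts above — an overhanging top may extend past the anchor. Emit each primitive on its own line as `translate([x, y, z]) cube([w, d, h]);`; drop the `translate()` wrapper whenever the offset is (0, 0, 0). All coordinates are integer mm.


translate([442, 248, 0]) cube([80, 80, 1298]);
translate([2320, 248, 0]) cube([80, 80, 1298]);
translate([522, 248, 211]) cube([1798, 80, 99]);
translate([522, 248, 1101]) cube([1798, 80, 99]);
translate([651, 328, 97]) cube([109, 15, 1108]);
translate([889, 328, 97]) cube([109, 15, 1108]);
translate([1127, 328, 97]) cube([109, 15, 1108]);
translate([1365, 328, 97]) cube([109, 15, 1108]);
translate([1603, 328, 97]) cube([109, 15, 1108]);
translate([1841, 328, 97]) cube([109, 15, 1108]);
translate([2079, 328, 97]) cube([109, 15, 1108]);


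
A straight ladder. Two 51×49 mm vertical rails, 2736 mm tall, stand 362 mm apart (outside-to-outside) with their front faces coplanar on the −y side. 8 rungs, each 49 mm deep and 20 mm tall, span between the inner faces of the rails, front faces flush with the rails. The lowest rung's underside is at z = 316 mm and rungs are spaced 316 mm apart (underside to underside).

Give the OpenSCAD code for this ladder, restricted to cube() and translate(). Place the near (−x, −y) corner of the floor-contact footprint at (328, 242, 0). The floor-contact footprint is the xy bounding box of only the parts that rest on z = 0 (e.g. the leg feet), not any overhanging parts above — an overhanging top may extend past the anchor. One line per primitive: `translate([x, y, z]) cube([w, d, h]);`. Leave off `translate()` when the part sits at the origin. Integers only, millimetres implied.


// rung span = 362 - 2*51 = 260
// rung[k] z = 316 + k*316
translate([328, 242, 0]) cube([51, 49, 2736]);
translate([639, 242, 0]) cube([51, 49, 2736]);
translate([379, 242, 316]) cube([260, 49, 20]);
translate([379, 242, 632]) cube([260, 49, 20]);
translate([379, 242, 948]) cube([260, 49, 20]);
translate([379, 242, 1264]) cube([260, 49, 20]);
translate([379, 242, 1580]) cube([260, 49, 20]);
translate([379, 242, 1896]) cube([260, 49, 20]);
translate([379, 242, 2212]) cube([260, 49, 20]);
translate([379, 242, 2528]) cube([260, 49, 20]);


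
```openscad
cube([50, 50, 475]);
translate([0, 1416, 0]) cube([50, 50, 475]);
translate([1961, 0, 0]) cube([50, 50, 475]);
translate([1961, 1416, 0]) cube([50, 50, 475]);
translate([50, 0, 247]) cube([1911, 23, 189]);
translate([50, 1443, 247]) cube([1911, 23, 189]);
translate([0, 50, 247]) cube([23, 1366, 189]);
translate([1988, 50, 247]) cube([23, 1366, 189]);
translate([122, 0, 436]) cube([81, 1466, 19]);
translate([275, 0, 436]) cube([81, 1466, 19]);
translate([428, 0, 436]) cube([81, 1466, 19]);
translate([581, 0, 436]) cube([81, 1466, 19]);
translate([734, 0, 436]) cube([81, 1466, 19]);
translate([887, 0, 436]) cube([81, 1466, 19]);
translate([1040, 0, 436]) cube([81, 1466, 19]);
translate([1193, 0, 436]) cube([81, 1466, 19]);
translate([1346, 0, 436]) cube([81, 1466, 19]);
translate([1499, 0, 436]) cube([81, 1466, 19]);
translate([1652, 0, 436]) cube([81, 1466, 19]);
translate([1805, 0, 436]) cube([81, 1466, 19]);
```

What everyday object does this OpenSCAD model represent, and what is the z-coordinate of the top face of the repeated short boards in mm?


A bed frame. The slat-top height is 455 mm.

Four posts, four rails, and a row of slats — a bed frame. Slats sit on the rails at z = 247 + 189 = 436; with slat thickness 19, the top is 455 mm.


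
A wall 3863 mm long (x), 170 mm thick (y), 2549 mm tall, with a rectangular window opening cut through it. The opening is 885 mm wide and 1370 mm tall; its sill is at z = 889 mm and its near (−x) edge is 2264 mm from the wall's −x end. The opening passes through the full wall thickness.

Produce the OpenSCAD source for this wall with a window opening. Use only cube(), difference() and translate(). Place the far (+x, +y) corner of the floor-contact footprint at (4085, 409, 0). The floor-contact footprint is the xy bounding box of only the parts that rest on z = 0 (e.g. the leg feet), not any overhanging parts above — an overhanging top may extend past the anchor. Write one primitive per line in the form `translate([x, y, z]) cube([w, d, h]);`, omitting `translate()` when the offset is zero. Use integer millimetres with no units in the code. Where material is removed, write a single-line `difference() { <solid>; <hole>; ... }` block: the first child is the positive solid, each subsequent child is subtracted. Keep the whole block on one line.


difference() { translate([222, 239, 0]) cube([3863, 170, 2549]); translate([2486, 239, 889]) cube([885, 170, 1370]); }


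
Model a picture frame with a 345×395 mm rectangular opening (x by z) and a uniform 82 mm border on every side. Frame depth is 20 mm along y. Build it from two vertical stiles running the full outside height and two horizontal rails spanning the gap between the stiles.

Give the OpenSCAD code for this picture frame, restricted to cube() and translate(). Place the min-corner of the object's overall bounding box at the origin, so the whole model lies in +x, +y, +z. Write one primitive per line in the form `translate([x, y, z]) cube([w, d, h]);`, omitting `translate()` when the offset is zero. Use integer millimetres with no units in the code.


cube([82, 20, 559]);
translate([427, 0, 0]) cube([82, 20, 559]);
translate([82, 0, 0]) cube([345, 20, 82]);
translate([82, 0, 477]) cube([345, 20, 82]);


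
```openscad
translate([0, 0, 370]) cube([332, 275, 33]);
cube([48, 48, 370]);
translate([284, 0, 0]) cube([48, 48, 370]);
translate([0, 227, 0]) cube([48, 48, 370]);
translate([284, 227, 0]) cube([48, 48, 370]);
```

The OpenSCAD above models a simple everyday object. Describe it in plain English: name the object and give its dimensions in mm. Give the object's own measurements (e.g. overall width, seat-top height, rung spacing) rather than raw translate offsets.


A simple wooden stool: a rectangular seat 332 mm (x) by 275 mm (y), 33 mm thick, top face at z = 403 mm, on four square legs, each 48×48 mm in cross-section. The legs rest on z = 0, each flush with a corner of the seat.


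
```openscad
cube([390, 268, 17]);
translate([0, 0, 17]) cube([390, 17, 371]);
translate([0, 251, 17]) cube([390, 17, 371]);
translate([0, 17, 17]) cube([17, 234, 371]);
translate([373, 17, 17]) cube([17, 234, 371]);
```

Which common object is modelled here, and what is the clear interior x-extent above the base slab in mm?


An open box. The internal width is 356 mm.

A 390×268 base slab with four walls standing on it — an open box. The base is 390 mm wide and the walls are 17 mm thick, so the internal width is 390 − 2 × 17 = 356 mm.


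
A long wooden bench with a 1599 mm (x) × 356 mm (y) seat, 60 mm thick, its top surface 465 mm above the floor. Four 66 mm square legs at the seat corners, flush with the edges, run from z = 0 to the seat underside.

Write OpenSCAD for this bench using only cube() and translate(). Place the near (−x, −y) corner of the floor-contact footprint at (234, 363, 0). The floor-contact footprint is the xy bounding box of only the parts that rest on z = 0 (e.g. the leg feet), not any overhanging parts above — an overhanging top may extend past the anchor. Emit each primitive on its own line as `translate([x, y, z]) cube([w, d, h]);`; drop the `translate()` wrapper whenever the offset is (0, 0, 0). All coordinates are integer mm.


translate([234, 363, 405]) cube([1599, 356, 60]);
translate([234, 363, 0]) cube([66, 66, 405]);
translate([234, 653, 0]) cube([66, 66, 405]);
translate([1767, 363, 0]) cube([66, 66, 405]);
translate([1767, 653, 0]) cube([66, 66, 405]);


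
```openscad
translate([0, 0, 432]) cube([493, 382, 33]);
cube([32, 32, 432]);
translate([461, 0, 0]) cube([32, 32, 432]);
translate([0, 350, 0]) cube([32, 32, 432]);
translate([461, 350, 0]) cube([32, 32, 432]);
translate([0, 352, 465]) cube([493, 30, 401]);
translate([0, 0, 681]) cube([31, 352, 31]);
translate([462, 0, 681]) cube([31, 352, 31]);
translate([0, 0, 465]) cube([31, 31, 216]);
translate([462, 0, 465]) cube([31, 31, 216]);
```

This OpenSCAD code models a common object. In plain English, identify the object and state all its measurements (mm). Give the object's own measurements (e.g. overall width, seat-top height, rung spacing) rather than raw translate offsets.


A chair. The seat is a 493×382×33 mm slab with its top at z = 465 mm, on four 32×32 mm corner legs (flush with the seat edges, standing on z = 0). A flat backrest 30 mm thick, 401 mm tall, spans the full seat width and rises from the seat top along its +y edge, rear face flush with the rear of the seat. Two armrests of 31×31 mm section run along each side from the seat's front edge to the front of the backrest, top faces 247 mm above the seat top and outer faces flush with the seat's x-edges; a 31×31 mm post under the front of each armrest stands on the seat at the front corner.


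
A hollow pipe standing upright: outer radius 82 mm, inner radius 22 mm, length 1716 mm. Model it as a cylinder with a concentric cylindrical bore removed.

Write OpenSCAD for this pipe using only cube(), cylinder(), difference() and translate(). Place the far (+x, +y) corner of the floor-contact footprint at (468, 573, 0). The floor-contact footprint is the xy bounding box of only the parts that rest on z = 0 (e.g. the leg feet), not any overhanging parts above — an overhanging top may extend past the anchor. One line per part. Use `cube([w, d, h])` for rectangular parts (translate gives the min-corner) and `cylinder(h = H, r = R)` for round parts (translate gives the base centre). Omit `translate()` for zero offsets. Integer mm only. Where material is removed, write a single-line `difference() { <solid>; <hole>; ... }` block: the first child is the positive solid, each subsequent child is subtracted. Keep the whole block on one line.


difference() { translate([386, 491, 0]) cylinder(h = 1716, r = 82); translate([386, 491, 0]) cylinder(h = 1716, r = 22); }


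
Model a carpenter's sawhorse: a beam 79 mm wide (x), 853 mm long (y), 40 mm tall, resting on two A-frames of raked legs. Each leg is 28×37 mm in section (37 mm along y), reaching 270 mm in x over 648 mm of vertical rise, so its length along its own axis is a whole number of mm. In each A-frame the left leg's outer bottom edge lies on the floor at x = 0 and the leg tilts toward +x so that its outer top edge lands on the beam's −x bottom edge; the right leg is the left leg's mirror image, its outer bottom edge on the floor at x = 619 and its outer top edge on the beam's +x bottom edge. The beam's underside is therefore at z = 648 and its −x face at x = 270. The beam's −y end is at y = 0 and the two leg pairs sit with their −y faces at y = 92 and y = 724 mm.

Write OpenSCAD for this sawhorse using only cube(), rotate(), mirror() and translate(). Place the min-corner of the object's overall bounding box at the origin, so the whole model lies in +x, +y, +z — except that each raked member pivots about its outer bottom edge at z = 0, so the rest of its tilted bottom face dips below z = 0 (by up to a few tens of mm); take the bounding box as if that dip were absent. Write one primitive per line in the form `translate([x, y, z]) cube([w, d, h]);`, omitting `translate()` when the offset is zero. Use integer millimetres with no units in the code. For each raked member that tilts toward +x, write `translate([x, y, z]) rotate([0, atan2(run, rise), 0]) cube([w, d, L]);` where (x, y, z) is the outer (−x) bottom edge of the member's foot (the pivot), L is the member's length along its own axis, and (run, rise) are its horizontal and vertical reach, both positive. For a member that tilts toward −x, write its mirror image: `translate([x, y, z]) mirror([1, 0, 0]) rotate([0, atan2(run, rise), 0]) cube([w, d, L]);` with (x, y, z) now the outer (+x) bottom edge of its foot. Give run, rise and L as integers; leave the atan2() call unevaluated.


translate([270, 0, 648]) cube([79, 853, 40]);
translate([0, 92, 0]) rotate([0, atan2(270, 648), 0]) cube([28, 37, 702]);
translate([619, 92, 0]) mirror([1, 0, 0]) rotate([0, atan2(270, 648), 0]) cube([28, 37, 702]);
translate([0, 724, 0]) rotate([0, atan2(270, 648), 0]) cube([28, 37, 702]);
translate([619, 724, 0]) mirror([1, 0, 0]) rotate([0, atan2(270, 648), 0]) cube([28, 37, 702]);


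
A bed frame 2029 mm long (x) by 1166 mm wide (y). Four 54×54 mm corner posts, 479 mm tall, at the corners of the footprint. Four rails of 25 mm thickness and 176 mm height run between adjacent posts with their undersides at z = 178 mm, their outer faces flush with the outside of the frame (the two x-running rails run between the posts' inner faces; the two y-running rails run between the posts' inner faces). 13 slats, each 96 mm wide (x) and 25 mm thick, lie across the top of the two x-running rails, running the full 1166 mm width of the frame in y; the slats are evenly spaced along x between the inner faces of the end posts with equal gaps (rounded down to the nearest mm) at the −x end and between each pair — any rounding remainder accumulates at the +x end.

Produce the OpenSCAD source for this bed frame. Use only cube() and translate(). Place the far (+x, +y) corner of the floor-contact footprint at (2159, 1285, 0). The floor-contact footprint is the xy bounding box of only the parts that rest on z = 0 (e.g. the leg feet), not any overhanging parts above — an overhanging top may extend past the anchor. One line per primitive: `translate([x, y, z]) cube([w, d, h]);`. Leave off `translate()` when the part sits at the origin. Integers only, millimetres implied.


translate([130, 119, 0]) cube([54, 54, 479]);
translate([130, 1231, 0]) cube([54, 54, 479]);
translate([2105, 119, 0]) cube([54, 54, 479]);
translate([2105, 1231, 0]) cube([54, 54, 479]);
translate([184, 119, 178]) cube([1921, 25, 176]);
translate([184, 1260, 178]) cube([1921, 25, 176]);
translate([130, 173, 178]) cube([25, 1058, 176]);
translate([2134, 173, 178]) cube([25, 1058, 176]);
translate([232, 119, 354]) cube([96, 1166, 25]);
translate([376, 119, 354]) cube([96, 1166, 25]);
translate([520, 119, 354]) cube([96, 1166, 25]);
translate([664, 119, 354]) cube([96, 1166, 25]);
translate([808, 119, 354]) cube([96, 1166, 25]);
translate([952, 119, 354]) cube([96, 1166, 25]);
translate([1096, 119, 354]) cube([96, 1166, 25]);
translate([1240, 119, 354]) cube([96, 1166, 25]);
translate([1384, 119, 354]) cube([96, 1166, 25]);
translate([1528, 119, 354]) cube([96, 1166, 25]);
translate([1672, 119, 354]) cube([96, 1166, 25]);
translate([1816, 119, 354]) cube([96, 1166, 25]);
translate([1960, 119, 354]) cube([96, 1166, 25]);


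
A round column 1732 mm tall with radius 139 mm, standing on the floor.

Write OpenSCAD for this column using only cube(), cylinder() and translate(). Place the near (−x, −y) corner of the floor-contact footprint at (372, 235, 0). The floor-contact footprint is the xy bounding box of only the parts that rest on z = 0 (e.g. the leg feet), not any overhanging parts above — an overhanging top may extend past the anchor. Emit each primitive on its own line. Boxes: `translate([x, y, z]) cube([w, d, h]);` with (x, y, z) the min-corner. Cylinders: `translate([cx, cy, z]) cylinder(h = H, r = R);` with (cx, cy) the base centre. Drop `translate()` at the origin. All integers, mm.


translate([511, 374, 0]) cylinder(h = 1732, r = 139);


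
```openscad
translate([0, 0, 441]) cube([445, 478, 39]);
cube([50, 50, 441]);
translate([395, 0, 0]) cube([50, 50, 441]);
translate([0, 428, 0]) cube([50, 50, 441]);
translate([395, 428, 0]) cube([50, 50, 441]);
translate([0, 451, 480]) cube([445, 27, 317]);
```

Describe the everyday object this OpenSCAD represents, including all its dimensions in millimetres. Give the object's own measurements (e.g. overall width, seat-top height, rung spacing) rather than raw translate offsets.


A chair. The seat is a 445×478×39 mm slab with its top at z = 480 mm, on four 50×50 mm corner legs (flush with the seat edges, standing on z = 0). A flat backrest 27 mm thick, 317 mm tall, spans the full seat width and rises from the seat top along its +y edge, rear face flush with the rear of the seat.


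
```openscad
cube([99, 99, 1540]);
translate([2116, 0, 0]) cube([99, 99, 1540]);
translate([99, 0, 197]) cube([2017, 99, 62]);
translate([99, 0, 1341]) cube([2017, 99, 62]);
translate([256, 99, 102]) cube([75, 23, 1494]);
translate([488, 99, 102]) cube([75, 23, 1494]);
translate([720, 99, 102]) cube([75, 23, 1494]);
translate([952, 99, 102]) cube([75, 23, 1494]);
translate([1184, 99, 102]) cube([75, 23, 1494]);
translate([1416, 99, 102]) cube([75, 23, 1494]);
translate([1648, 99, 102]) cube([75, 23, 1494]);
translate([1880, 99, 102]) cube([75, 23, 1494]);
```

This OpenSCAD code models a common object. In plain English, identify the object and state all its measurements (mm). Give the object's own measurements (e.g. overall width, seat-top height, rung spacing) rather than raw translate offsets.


A fence section. Two 99×99 mm posts, 1540 mm tall, stand on the floor with a clear span of 2017 mm between their inner faces. Two horizontal rails of 99×62 mm section span the gap between the posts with their undersides at z = 197 mm and z = 1341 mm, flush with the posts' −y face. 8 pickets, each 75 mm wide, 23 mm thick and 1494 mm tall, are fixed to the +y face of the rails with their bottoms at z = 102 mm, spaced across the span with a 157 mm gap after the −x post and between neighbouring pickets, with 161 mm left before the +x post.
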